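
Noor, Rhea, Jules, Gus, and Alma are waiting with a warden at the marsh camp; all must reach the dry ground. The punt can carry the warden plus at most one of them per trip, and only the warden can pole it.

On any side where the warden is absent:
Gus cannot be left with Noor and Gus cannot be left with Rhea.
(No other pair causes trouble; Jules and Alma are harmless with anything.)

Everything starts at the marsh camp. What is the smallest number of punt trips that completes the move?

Counting alone: the warden can take at most 1 across per trip to the dry ground, so moving all 5 needs at least 5 loaded trips out, with a return between consecutive ones — at least 9 crossings.
The safety rule pushes this higher. Following every safe sequence of crossings, the most of the 5 that can be at the dry ground as the punt arrives there on crossing 9 is 4 — never all 5.
So no plan with fewer than 11 crossings exists, and this one achieves 11:
1. Warden goes to the dry ground with Gus.  [the marsh camp: Alma, Jules, Noor, Rhea | the dry ground: Gus]
2. Warden goes back to the marsh camp alone.  [the marsh camp: Alma, Jules, Noor, Rhea | the dry ground: Gus]
3. Warden goes to the dry ground with Noor.  [the marsh camp: Alma, Jules, Rhea | the dry ground: Gus, Noor]
4. Warden goes back to the marsh camp with Gus.  [the marsh camp: Alma, Gus, Jules, Rhea | the dry ground: Noor]
5. Warden goes to the dry ground with Rhea.  [the marsh camp: Alma, Gus, Jules | the dry ground: Noor, Rhea]
6. Warden goes back to the marsh camp alone.  [the marsh camp: Alma, Gus, Jules | the dry ground: Noor, Rhea]
7. Warden goes to the dry ground with Jules.  [the marsh camp: Alma, Gus | the dry ground: Jules, Noor, Rhea]
8. Warden goes back to the marsh camp alone.  [the marsh camp: Alma, Gus | the dry ground: Jules, Noor, Rhea]
9. Warden goes to the dry ground with Alma.  [the marsh camp: Gus | the dry ground: Alma, Jules, Noor, Rhea]
10. Warden goes back to the marsh camp alone.  [the marsh camp: Gus | the dry ground: Alma, Jules, Noor, Rhea]
11. Warden goes to the dry ground with Gus.  [the marsh camp: — | the dry ground: Alma, Gus, Jules, Noor, Rhea]

11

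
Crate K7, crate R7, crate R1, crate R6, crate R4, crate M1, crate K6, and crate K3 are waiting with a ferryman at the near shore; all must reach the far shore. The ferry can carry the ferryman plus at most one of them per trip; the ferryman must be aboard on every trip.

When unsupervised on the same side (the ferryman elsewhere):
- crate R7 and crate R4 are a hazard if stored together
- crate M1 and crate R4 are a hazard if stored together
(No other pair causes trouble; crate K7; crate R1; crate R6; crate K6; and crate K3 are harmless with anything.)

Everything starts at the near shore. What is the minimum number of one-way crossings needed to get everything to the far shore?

Counting alone: the ferryman can take at most 1 across per trip to the far shore, so moving all 8 needs at least 8 loaded trips out, with a return between consecutive ones — at least 15 crossings.
The safety rule pushes this higher. Following every safe sequence of crossings, the most of the 8 that can be at the far shore as the ferry arrives there on crossing 15 is 7 — never all 8.
So no plan with fewer than 17 crossings exists, and this one achieves 17:
1. Ferryman goes to the far shore with crate R4.  [the near shore: crate K3, crate K6, crate K7, crate M1, crate R1, crate R6, crate R7 | the far shore: crate R4]
2. Ferryman goes back to the near shore alone.  [the near shore: crate K3, crate K6, crate K7, crate M1, crate R1, crate R6, crate R7 | the far shore: crate R4]
3. Ferryman goes to the far shore with crate K7.  [the near shore: crate K3, crate K6, crate M1, crate R1, crate R6, crate R7 | the far shore: crate K7, crate R4]
4. Ferryman goes back to the near shore alone.  [the near shore: crate K3, crate K6, crate M1, crate R1, crate R6, crate R7 | the far shore: crate K7, crate R4]
5. Ferryman goes to the far shore with crate R7.  [the near shore: crate K3, crate K6, crate M1, crate R1, crate R6 | the far shore: crate K7, crate R4, crate R7]
6. Ferryman goes back to the near shore with crate R4.  [the near shore: crate K3, crate K6, crate M1, crate R1, crate R4, crate R6 | the far shore: crate K7, crate R7]
7. Ferryman goes to the far shore with crate M1.  [the near shore: crate K3, crate K6, crate R1, crate R4, crate R6 | the far shore: crate K7, crate M1, crate R7]
8. Ferryman goes back to the near shore alone.  [the near shore: crate K3, crate K6, crate R1, crate R4, crate R6 | the far shore: crate K7, crate M1, crate R7]
9. Ferryman goes to the far shore with crate R1.  [the near shore: crate K3, crate K6, crate R4, crate R6 | the far shore: crate K7, crate M1, crate R1, crate R7]
10. Ferryman goes back to the near shore alone.  [the near shore: crate K3, crate K6, crate R4, crate R6 | the far shore: crate K7, crate M1, crate R1, crate R7]
11. Ferryman goes to the far shore with crate R6.  [the near shore: crate K3, crate K6, crate R4 | the far shore: crate K7, crate M1, crate R1, crate R6, crate R7]
12. Ferryman goes back to the near shore alone.  [the near shore: crate K3, crate K6, crate R4 | the far shore: crate K7, crate M1, crate R1, crate R6, crate R7]
13. Ferryman goes to the far shore with crate K6.  [the near shore: crate K3, crate R4 | the far shore: crate K6, crate K7, crate M1, crate R1, crate R6, crate R7]
14. Ferryman goes back to the near shore alone.  [the near shore: crate K3, crate R4 | the far shore: crate K6, crate K7, crate M1, crate R1, crate R6, crate R7]
15. Ferryman goes to the far shore with crate K3.  [the near shore: crate R4 | the far shore: crate K3, crate K6, crate K7, crate M1, crate R1, crate R6, crate R7]
16. Ferryman goes back to the near shore alone.  [the near shore: crate R4 | the far shore: crate K3, crate K6, crate K7, crate M1, crate R1, crate R6, crate R7]
17. Ferryman goes to the far shore with crate R4.  [the near shore: — | the far shore: crate K3, crate K6, crate K7, crate M1, crate R1, crate R4, crate R6, crate R7]

17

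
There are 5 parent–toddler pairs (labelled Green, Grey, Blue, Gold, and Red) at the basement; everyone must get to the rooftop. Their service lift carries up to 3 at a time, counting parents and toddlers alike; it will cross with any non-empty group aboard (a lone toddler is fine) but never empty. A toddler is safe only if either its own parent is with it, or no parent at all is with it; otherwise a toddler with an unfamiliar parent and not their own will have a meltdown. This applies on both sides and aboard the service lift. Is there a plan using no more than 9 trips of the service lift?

Counting alone: each trip to the rooftop takes at most 3 across and each return brings at least 1 back, so after t trips out (and t−1 returns) at most 3t − (t−1) of the 10 are across; that first reaches 10 at t = 5, so at least 9 crossings are needed.
The safety rule pushes this higher. Following every safe sequence of crossings, the most of the 10 that can be at the rooftop as the service lift arrives there on crossing 9 is 9 — never all 10.
So the move cannot be finished within 9 crossings. (The shortest complete plan takes 11:)
1. parent Green and toddler Green cross → the rooftop.
2. parent Green crosses ← the basement.
3. toddler Blue, toddler Gold, and toddler Grey cross → the rooftop.
4. toddler Green crosses ← the basement.
5. parent Blue, parent Gold, and parent Grey cross → the rooftop.
6. parent Grey and toddler Grey cross ← the basement.
7. parent Green, parent Grey, and parent Red cross → the rooftop.
8. toddler Blue crosses ← the basement.
9. toddler Green and toddler Grey cross → the rooftop.
10. toddler Green crosses ← the basement.
11. toddler Blue, toddler Green, and toddler Red cross → the rooftop.

No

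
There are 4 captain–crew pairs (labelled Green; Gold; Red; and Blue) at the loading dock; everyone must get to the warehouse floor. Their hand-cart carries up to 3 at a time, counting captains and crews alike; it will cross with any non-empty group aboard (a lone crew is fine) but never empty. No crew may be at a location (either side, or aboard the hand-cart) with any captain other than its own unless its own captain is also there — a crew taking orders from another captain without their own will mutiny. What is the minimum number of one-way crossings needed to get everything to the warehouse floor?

Counting alone: each trip to the warehouse floor takes at most 3 across and each return brings at least 1 back, so after t trips out (and t−1 returns) at most 3t − (t−1) of the 8 are across; that first reaches 8 at t = 4, so at least 7 crossings are needed.
The safety rule pushes this higher. Following every safe sequence of crossings, the most of the 8 that can be at the warehouse floor as the hand-cart arrives there on crossing 7 is 7 — never all 8.
So no plan with fewer than 9 crossings exists, and this one achieves 9:
1. captain Green and crew Green cross → the warehouse floor.
2. captain Green crosses ← the loading dock.
3. captain Gold, captain Green, and crew Gold cross → the warehouse floor.
4. captain Green and crew Green cross ← the loading dock.
5. captain Blue, captain Green, and captain Red cross → the warehouse floor.
6. crew Gold crosses ← the loading dock.
7. crew Gold and crew Green cross → the warehouse floor.
8. crew Green crosses ← the loading dock.
9. crew Blue, crew Green, and crew Red cross → the warehouse floor.

9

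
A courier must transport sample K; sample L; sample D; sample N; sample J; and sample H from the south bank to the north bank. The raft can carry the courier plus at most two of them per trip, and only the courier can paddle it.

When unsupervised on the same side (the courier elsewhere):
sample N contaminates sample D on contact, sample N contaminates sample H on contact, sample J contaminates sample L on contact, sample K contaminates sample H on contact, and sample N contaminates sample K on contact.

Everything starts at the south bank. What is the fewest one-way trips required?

Whatever the first load, the items left behind include a forbidden pair without the courier. No opening move is safe, so no plan exists.

impossible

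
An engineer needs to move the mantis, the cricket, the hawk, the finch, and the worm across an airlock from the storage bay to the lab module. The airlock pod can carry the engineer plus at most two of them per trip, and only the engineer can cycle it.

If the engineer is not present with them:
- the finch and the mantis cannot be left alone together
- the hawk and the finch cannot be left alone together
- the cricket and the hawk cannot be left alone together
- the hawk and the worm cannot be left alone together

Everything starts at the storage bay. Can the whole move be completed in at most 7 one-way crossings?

Yes — this plan uses 5 crossings (≤ 7):
1. Engineer goes to the lab module with the hawk and the mantis.  [the storage bay: the cricket, the finch, the worm | the lab module: the hawk, the mantis]
2. Engineer goes back to the storage bay alone.  [the storage bay: the cricket, the finch, the worm | the lab module: the hawk, the mantis]
3. Engineer goes to the lab module with the cricket and the worm.  [the storage bay: the finch | the lab module: the cricket, the hawk, the mantis, the worm]
4. Engineer goes back to the storage bay with the hawk.  [the storage bay: the finch, the hawk | the lab module: the cricket, the mantis, the worm]
5. Engineer goes to the lab module with the finch and the hawk.  [the storage bay: — | the lab module: the cricket, the finch, the hawk, the mantis, the worm]

Yes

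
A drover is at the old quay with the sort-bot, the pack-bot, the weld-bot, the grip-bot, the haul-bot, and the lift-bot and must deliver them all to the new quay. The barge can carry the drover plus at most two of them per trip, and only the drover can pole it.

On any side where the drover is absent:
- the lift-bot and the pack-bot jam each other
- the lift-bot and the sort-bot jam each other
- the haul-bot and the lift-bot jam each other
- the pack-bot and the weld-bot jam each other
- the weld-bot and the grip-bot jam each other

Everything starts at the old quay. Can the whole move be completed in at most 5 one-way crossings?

Counting alone: the drover can take at most 2 across per trip to the new quay, so moving all 6 needs at least 3 loaded trips out, with a return between consecutive ones — at least 5 crossings.
The safety rule pushes this higher. Following every safe sequence of crossings, the most of the 6 that can be at the new quay as the barge arrives there on crossing 5 is 5 — never all 6.
So the move cannot be finished within 5 crossings. (The shortest complete plan takes 7:)
1. Drover goes to the new quay with the lift-bot and the weld-bot.  [the old quay: the grip-bot, the haul-bot, the pack-bot, the sort-bot | the new quay: the lift-bot, the weld-bot]
2. Drover goes back to the old quay alone.  [the old quay: the grip-bot, the haul-bot, the pack-bot, the sort-bot | the new quay: the lift-bot, the weld-bot]
3. Drover goes to the new quay with the pack-bot and the sort-bot.  [the old quay: the grip-bot, the haul-bot | the new quay: the lift-bot, the pack-bot, the sort-bot, the weld-bot]
4. Drover goes back to the old quay with the lift-bot and the weld-bot.  [the old quay: the grip-bot, the haul-bot, the lift-bot, the weld-bot | the new quay: the pack-bot, the sort-bot]
5. Drover goes to the new quay with the grip-bot and the haul-bot.  [the old quay: the lift-bot, the weld-bot | the new quay: the grip-bot, the haul-bot, the pack-bot, the sort-bot]
6. Drover goes back to the old quay alone.  [the old quay: the lift-bot, the weld-bot | the new quay: the grip-bot, the haul-bot, the pack-bot, the sort-bot]
7. Drover goes to the new quay with the lift-bot and the weld-bot.  [the old quay: — | the new quay: the grip-bot, the haul-bot, the lift-bot, the pack-bot, the sort-bot, the weld-bot]

No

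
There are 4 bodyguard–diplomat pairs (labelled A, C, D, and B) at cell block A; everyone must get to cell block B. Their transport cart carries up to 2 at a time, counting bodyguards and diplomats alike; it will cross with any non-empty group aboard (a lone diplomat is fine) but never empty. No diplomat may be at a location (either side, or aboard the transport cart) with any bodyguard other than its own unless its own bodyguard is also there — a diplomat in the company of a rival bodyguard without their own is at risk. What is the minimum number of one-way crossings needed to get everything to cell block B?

impossible

Following every safe sequence of crossings from the start, the most of the 8 that can be at cell block B as the transport cart arrives there on crossings 1, 3, 5 is 2, 3, 4 respectively; the best ever achieved is 4 of 8.
From crossing 7 on, no configuration arises that was not already reachable earlier: only 44 distinct safe configurations (who is on which side, and where the transport cart is) can ever be reached, none of them has everyone across, and every continuation just revisits them. So no valid plan exists.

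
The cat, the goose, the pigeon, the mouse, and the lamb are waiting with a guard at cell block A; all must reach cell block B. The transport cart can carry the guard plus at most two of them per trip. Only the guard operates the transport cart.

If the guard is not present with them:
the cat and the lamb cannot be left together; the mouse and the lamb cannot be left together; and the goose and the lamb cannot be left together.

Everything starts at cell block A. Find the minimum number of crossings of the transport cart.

Counting alone: the guard can take at most 2 across per trip to cell block B, so moving all 5 needs at least 3 loaded trips out, with a return between consecutive ones — at least 5 crossings.
The plan below uses exactly 5 crossings, so it is optimal:
1. Guard goes to cell block B with the cat and the lamb.  [cell block A: the goose, the mouse, the pigeon | cell block B: the cat, the lamb]
2. Guard goes back to cell block A with the lamb.  [cell block A: the goose, the lamb, the mouse, the pigeon | cell block B: the cat]
3. Guard goes to cell block B with the goose and the mouse.  [cell block A: the lamb, the pigeon | cell block B: the cat, the goose, the mouse]
4. Guard goes back to cell block A alone.  [cell block A: the lamb, the pigeon | cell block B: the cat, the goose, the mouse]
5. Guard goes to cell block B with the lamb and the pigeon.  [cell block A: — | cell block B: the cat, the goose, the lamb, the mouse, the pigeon]

5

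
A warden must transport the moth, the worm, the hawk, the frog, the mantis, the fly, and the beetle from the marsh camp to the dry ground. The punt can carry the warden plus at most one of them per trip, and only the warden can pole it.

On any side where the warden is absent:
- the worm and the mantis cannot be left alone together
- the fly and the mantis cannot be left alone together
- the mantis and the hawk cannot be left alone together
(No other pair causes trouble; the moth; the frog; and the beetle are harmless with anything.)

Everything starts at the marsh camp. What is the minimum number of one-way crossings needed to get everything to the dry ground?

Following every safe sequence of crossings from the start, the most of the 7 that can be at the dry ground as the punt arrives there on crossings 1, 3, 5, 7, 9 is 1, 2, 3, 4, 5 respectively; the best ever achieved is 5 of 7.
From crossing 11 on, no configuration arises that was not already reachable earlier: only 72 distinct safe configurations (who is on which side, and where the punt is) can ever be reached, none of them has everyone across, and every continuation just revisits them. So no valid plan exists.

impossible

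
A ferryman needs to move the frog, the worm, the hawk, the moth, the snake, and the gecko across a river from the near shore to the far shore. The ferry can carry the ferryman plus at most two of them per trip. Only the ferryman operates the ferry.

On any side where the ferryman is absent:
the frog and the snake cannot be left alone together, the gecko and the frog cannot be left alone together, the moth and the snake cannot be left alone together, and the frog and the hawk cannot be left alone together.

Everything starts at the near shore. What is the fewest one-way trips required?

Counting alone: the ferryman can take at most 2 across per trip to the far shore, so moving all 6 needs at least 3 loaded trips out, with a return between consecutive ones — at least 5 crossings.
The safety rule pushes this higher. Following every safe sequence of crossings, the most of the 6 that can be at the far shore as the ferry arrives there on crossing 5 is 5 — never all 6.
So no plan with fewer than 7 crossings exists, and this one achieves 7:
1. Ferryman goes to the far shore with the frog and the moth.  [the near shore: the gecko, the hawk, the snake, the worm | the far shore: the frog, the moth]
2. Ferryman goes back to the near shore alone.  [the near shore: the gecko, the hawk, the snake, the worm | the far shore: the frog, the moth]
3. Ferryman goes to the far shore with the worm.  [the near shore: the gecko, the hawk, the snake | the far shore: the frog, the moth, the worm]
4. Ferryman goes back to the near shore alone.  [the near shore: the gecko, the hawk, the snake | the far shore: the frog, the moth, the worm]
5. Ferryman goes to the far shore with the gecko and the hawk.  [the near shore: the snake | the far shore: the frog, the gecko, the hawk, the moth, the worm]
6. Ferryman goes back to the near shore with the frog.  [the near shore: the frog, the snake | the far shore: the gecko, the hawk, the moth, the worm]
7. Ferryman goes to the far shore with the frog and the snake.  [the near shore: — | the far shore: the frog, the gecko, the hawk, the moth, the snake, the worm]

7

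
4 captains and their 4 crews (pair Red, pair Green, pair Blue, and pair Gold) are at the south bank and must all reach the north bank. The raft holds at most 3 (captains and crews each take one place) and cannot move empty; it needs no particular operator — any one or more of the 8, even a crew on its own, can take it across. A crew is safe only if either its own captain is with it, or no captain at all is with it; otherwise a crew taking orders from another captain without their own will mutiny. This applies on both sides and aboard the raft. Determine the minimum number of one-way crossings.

9

Counting alone: each trip to the north bank takes at most 3 across and each return brings at least 1 back, so after t trips out (and t−1 returns) at most 3t − (t−1) of the 8 are across; that first reaches 8 at t = 4, so at least 7 crossings are needed.
The safety rule pushes this higher. Following every safe sequence of crossings, the most of the 8 that can be at the north bank as the raft arrives there on crossing 7 is 7 — never all 8.
So no plan with fewer than 9 crossings exists, and this one achieves 9:
1. captain Red and crew Red cross → the north bank.
2. captain Red crosses ← the south bank.
3. captain Green, captain Red, and crew Green cross → the north bank.
4. captain Red and crew Red cross ← the south bank.
5. captain Blue, captain Gold, and captain Red cross → the north bank.
6. crew Green crosses ← the south bank.
7. crew Green and crew Red cross → the north bank.
8. crew Red crosses ← the south bank.
9. crew Blue, crew Gold, and crew Red cross → the north bank.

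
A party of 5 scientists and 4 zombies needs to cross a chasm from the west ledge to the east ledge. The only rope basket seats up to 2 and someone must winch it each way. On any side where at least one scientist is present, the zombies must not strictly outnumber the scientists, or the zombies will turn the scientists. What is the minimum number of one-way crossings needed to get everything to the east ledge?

15

Counting alone: each trip to the east ledge takes at most 2 across and each return brings at least 1 back, so after t trips out (and t−1 returns) at most 2t − (t−1) of the 9 are across; that first reaches 9 at t = 8, so at least 15 crossings are needed.
The plan below uses exactly 15 crossings, so it is optimal:
1. 2 zombies → the east ledge.  (the west ledge: 5S 2Z; the east ledge: 0S 2Z)
2. 1 zombie ← the west ledge.  (the west ledge: 5S 3Z; the east ledge: 0S 1Z)
3. 2 zombies → the east ledge.  (the west ledge: 5S 1Z; the east ledge: 0S 3Z)
4. 1 zombie ← the west ledge.  (the west ledge: 5S 2Z; the east ledge: 0S 2Z)
5. 2 scientists → the east ledge.  (the west ledge: 3S 2Z; the east ledge: 2S 2Z)
6. 1 zombie ← the west ledge.  (the west ledge: 3S 3Z; the east ledge: 2S 1Z)
7. 1 scientist and 1 zombie → the east ledge.  (the west ledge: 2S 2Z; the east ledge: 3S 2Z)
8. 1 scientist ← the west ledge.  (the west ledge: 3S 2Z; the east ledge: 2S 2Z)
9. 1 scientist and 1 zombie → the east ledge.  (the west ledge: 2S 1Z; the east ledge: 3S 3Z)
10. 1 zombie ← the west ledge.  (the west ledge: 2S 2Z; the east ledge: 3S 2Z)
11. 1 scientist and 1 zombie → the east ledge.  (the west ledge: 1S 1Z; the east ledge: 4S 3Z)
12. 1 scientist ← the west ledge.  (the west ledge: 2S 1Z; the east ledge: 3S 3Z)
13. 1 scientist and 1 zombie → the east ledge.  (the west ledge: 1S 0Z; the east ledge: 4S 4Z)
14. 1 zombie ← the west ledge.  (the west ledge: 1S 1Z; the east ledge: 4S 3Z)
15. 1 scientist and 1 zombie → the east ledge.  (the west ledge: 0S 0Z; the east ledge: 5S 4Z)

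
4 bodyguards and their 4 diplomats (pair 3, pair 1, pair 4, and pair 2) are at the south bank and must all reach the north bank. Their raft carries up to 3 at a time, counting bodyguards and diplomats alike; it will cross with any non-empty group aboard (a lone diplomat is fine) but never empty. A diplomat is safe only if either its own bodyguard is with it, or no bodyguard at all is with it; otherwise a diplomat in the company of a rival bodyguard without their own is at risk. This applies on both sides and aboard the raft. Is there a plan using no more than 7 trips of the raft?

Counting alone: each trip to the north bank takes at most 3 across and each return brings at least 1 back, so after t trips out (and t−1 returns) at most 3t − (t−1) of the 8 are across; that first reaches 8 at t = 4, so at least 7 crossings are needed.
The safety rule pushes this higher. Following every safe sequence of crossings, the most of the 8 that can be at the north bank as the raft arrives there on crossing 7 is 7 — never all 8.
So the move cannot be finished within 7 crossings. (The shortest complete plan takes 9:)
1. bodyguard 3 and diplomat 3 cross → the north bank.
2. bodyguard 3 crosses ← the south bank.
3. bodyguard 1, bodyguard 3, and diplomat 1 cross → the north bank.
4. bodyguard 3 and diplomat 3 cross ← the south bank.
5. bodyguard 2, bodyguard 3, and bodyguard 4 cross → the north bank.
6. diplomat 1 crosses ← the south bank.
7. diplomat 1 and diplomat 3 cross → the north bank.
8. diplomat 3 crosses ← the south bank.
9. diplomat 2, diplomat 3, and diplomat 4 cross → the north bank.

No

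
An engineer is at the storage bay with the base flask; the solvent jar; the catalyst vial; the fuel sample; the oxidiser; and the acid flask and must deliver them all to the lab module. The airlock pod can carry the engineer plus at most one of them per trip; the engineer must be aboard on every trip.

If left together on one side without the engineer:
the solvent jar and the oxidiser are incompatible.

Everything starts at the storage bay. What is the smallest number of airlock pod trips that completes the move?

Counting alone: the engineer can take at most 1 across per trip to the lab module, so moving all 6 needs at least 6 loaded trips out, with a return between consecutive ones — at least 11 crossings.
The plan below uses exactly 11 crossings, so it is optimal:
1. Engineer goes to the lab module with the solvent jar.
2. Engineer goes back to the storage bay alone.
3. Engineer goes to the lab module with the base flask.
4. Engineer goes back to the storage bay alone.
5. Engineer goes to the lab module with the catalyst vial.
6. Engineer goes back to the storage bay alone.
7. Engineer goes to the lab module with the fuel sample.
8. Engineer goes back to the storage bay alone.
9. Engineer goes to the lab module with the acid flask.
10. Engineer goes back to the storage bay alone.
11. Engineer goes to the lab module with the oxidiser.

11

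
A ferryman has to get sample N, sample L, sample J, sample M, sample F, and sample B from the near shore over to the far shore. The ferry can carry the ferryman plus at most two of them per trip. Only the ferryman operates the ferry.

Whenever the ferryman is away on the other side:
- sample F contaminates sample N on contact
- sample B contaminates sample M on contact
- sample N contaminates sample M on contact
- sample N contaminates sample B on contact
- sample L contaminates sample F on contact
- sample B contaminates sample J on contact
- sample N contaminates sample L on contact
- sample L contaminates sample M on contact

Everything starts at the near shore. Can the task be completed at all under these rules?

No

Whatever the first load, the items left behind include a forbidden pair without the ferryman. No opening move is safe, so no plan exists.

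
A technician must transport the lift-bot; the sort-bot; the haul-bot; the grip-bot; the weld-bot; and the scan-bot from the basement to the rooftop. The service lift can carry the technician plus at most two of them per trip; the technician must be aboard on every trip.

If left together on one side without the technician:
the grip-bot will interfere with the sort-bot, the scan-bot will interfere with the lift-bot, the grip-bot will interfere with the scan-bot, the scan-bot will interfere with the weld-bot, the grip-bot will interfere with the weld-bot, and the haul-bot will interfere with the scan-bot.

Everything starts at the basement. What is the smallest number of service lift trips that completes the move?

9

Counting alone: the technician can take at most 2 across per trip to the rooftop, so moving all 6 needs at least 3 loaded trips out, with a return between consecutive ones — at least 5 crossings.
The safety rule pushes this higher. Following every safe sequence of crossings, the most of the 6 that can be at the rooftop as the service lift arrives there on crossings 5, 7 is 4, 5 respectively — never all 6.
So no plan with fewer than 9 crossings exists, and this one achieves 9:
1. Technician goes to the rooftop with the grip-bot and the scan-bot.  [the basement: the haul-bot, the lift-bot, the sort-bot, the weld-bot | the rooftop: the grip-bot, the scan-bot]
2. Technician goes back to the basement with the grip-bot.  [the basement: the grip-bot, the haul-bot, the lift-bot, the sort-bot, the weld-bot | the rooftop: the scan-bot]
3. Technician goes to the rooftop with the grip-bot and the lift-bot.  [the basement: the haul-bot, the sort-bot, the weld-bot | the rooftop: the grip-bot, the lift-bot, the scan-bot]
4. Technician goes back to the basement with the scan-bot.  [the basement: the haul-bot, the scan-bot, the sort-bot, the weld-bot | the rooftop: the grip-bot, the lift-bot]
5. Technician goes to the rooftop with the haul-bot and the weld-bot.  [the basement: the scan-bot, the sort-bot | the rooftop: the grip-bot, the haul-bot, the lift-bot, the weld-bot]
6. Technician goes back to the basement with the grip-bot.  [the basement: the grip-bot, the scan-bot, the sort-bot | the rooftop: the haul-bot, the lift-bot, the weld-bot]
7. Technician goes to the rooftop with the grip-bot and the sort-bot.  [the basement: the scan-bot | the rooftop: the grip-bot, the haul-bot, the lift-bot, the sort-bot, the weld-bot]
8. Technician goes back to the basement with the grip-bot.  [the basement: the grip-bot, the scan-bot | the rooftop: the haul-bot, the lift-bot, the sort-bot, the weld-bot]
9. Technician goes to the rooftop with the grip-bot and the scan-bot.  [the basement: — | the rooftop: the grip-bot, the haul-bot, the lift-bot, the scan-bot, the sort-bot, the weld-bot]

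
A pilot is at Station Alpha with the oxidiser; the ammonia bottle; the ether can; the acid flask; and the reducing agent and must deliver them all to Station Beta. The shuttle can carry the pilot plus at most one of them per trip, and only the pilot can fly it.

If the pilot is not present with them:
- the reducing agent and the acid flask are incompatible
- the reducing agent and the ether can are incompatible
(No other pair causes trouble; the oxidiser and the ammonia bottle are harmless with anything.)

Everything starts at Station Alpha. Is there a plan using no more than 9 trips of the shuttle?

Counting alone: the pilot can take at most 1 across per trip to Station Beta, so moving all 5 needs at least 5 loaded trips out, with a return between consecutive ones — at least 9 crossings.
The safety rule pushes this higher. Following every safe sequence of crossings, the most of the 5 that can be at Station Beta as the shuttle arrives there on crossing 9 is 4 — never all 5.
So the move cannot be finished within 9 crossings. (The shortest complete plan takes 11:)
1. Pilot goes to Station Beta with the reducing agent.  [Station Alpha: the acid flask, the ammonia bottle, the ether can, the oxidiser | Station Beta: the reducing agent]
2. Pilot goes back to Station Alpha alone.  [Station Alpha: the acid flask, the ammonia bottle, the ether can, the oxidiser | Station Beta: the reducing agent]
3. Pilot goes to Station Beta with the oxidiser.  [Station Alpha: the acid flask, the ammonia bottle, the ether can | Station Beta: the oxidiser, the reducing agent]
4. Pilot goes back to Station Alpha alone.  [Station Alpha: the acid flask, the ammonia bottle, the ether can | Station Beta: the oxidiser, the reducing agent]
5. Pilot goes to Station Beta with the ammonia bottle.  [Station Alpha: the acid flask, the ether can | Station Beta: the ammonia bottle, the oxidiser, the reducing agent]
6. Pilot goes back to Station Alpha alone.  [Station Alpha: the acid flask, the ether can | Station Beta: the ammonia bottle, the oxidiser, the reducing agent]
7. Pilot goes to Station Beta with the ether can.  [Station Alpha: the acid flask | Station Beta: the ammonia bottle, the ether can, the oxidiser, the reducing agent]
8. Pilot goes back to Station Alpha with the reducing agent.  [Station Alpha: the acid flask, the reducing agent | Station Beta: the ammonia bottle, the ether can, the oxidiser]
9. Pilot goes to Station Beta with the acid flask.  [Station Alpha: the reducing agent | Station Beta: the acid flask, the ammonia bottle, the ether can, the oxidiser]
10. Pilot goes back to Station Alpha alone.  [Station Alpha: the reducing agent | Station Beta: the acid flask, the ammonia bottle, the ether can, the oxidiser]
11. Pilot goes to Station Beta with the reducing agent.  [Station Alpha: — | Station Beta: the acid flask, the ammonia bottle, the ether can, the oxidiser, the reducing agent]

No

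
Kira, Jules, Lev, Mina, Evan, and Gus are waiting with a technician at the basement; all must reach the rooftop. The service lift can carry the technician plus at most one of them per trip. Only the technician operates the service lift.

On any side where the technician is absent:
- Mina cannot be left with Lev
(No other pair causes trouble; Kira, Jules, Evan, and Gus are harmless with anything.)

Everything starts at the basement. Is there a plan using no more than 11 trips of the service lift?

Yes

Yes — this plan uses 11 crossings (≤ 11):
1. Technician goes to the rooftop with Lev.  [the basement: Evan, Gus, Jules, Kira, Mina | the rooftop: Lev]
2. Technician goes back to the basement alone.  [the basement: Evan, Gus, Jules, Kira, Mina | the rooftop: Lev]
3. Technician goes to the rooftop with Kira.  [the basement: Evan, Gus, Jules, Mina | the rooftop: Kira, Lev]
4. Technician goes back to the basement alone.  [the basement: Evan, Gus, Jules, Mina | the rooftop: Kira, Lev]
5. Technician goes to the rooftop with Jules.  [the basement: Evan, Gus, Mina | the rooftop: Jules, Kira, Lev]
6. Technician goes back to the basement alone.  [the basement: Evan, Gus, Mina | the rooftop: Jules, Kira, Lev]
7. Technician goes to the rooftop with Evan.  [the basement: Gus, Mina | the rooftop: Evan, Jules, Kira, Lev]
8. Technician goes back to the basement alone.  [the basement: Gus, Mina | the rooftop: Evan, Jules, Kira, Lev]
9. Technician goes to the rooftop with Gus.  [the basement: Mina | the rooftop: Evan, Gus, Jules, Kira, Lev]
10. Technician goes back to the basement alone.  [the basement: Mina | the rooftop: Evan, Gus, Jules, Kira, Lev]
11. Technician goes to the rooftop with Mina.  [the basement: — | the rooftop: Evan, Gus, Jules, Kira, Lev, Mina]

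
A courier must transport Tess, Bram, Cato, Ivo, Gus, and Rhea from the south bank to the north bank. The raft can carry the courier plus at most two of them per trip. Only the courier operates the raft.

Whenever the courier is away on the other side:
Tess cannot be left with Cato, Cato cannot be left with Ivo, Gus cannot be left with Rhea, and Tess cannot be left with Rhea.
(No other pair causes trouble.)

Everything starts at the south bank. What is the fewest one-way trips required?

7

Counting alone: the courier can take at most 2 across per trip to the north bank, so moving all 6 needs at least 3 loaded trips out, with a return between consecutive ones — at least 5 crossings.
The safety rule pushes this higher. Following every safe sequence of crossings, the most of the 6 that can be at the north bank as the raft arrives there on crossing 5 is 5 — never all 6.
So no plan with fewer than 7 crossings exists, and this one achieves 7:
1. Courier goes to the north bank with Cato and Rhea.  [the south bank: Bram, Gus, Ivo, Tess | the north bank: Cato, Rhea]
2. Courier goes back to the south bank alone.  [the south bank: Bram, Gus, Ivo, Tess | the north bank: Cato, Rhea]
3. Courier goes to the north bank with Bram and Tess.  [the south bank: Gus, Ivo | the north bank: Bram, Cato, Rhea, Tess]
4. Courier goes back to the south bank with Cato and Rhea.  [the south bank: Cato, Gus, Ivo, Rhea | the north bank: Bram, Tess]
5. Courier goes to the north bank with Gus and Ivo.  [the south bank: Cato, Rhea | the north bank: Bram, Gus, Ivo, Tess]
6. Courier goes back to the south bank alone.  [the south bank: Cato, Rhea | the north bank: Bram, Gus, Ivo, Tess]
7. Courier goes to the north bank with Cato and Rhea.  [the south bank: — | the north bank: Bram, Cato, Gus, Ivo, Rhea, Tess]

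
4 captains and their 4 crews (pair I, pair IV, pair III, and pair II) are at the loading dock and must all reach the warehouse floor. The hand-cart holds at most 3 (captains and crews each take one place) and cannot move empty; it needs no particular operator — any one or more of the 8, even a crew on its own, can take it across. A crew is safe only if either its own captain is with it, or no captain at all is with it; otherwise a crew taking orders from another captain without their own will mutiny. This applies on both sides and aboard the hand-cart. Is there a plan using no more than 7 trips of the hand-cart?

No

Counting alone: each trip to the warehouse floor takes at most 3 across and each return brings at least 1 back, so after t trips out (and t−1 returns) at most 3t − (t−1) of the 8 are across; that first reaches 8 at t = 4, so at least 7 crossings are needed.
The safety rule pushes this higher. Following every safe sequence of crossings, the most of the 8 that can be at the warehouse floor as the hand-cart arrives there on crossing 7 is 7 — never all 8.
So the move cannot be finished within 7 crossings. (The shortest complete plan takes 9:)
1. captain I and crew I cross → the warehouse floor.
2. captain I crosses ← the loading dock.
3. captain I, captain IV, and crew IV cross → the warehouse floor.
4. captain I and crew I cross ← the loading dock.
5. captain I, captain II, and captain III cross → the warehouse floor.
6. crew IV crosses ← the loading dock.
7. crew I and crew IV cross → the warehouse floor.
8. crew I crosses ← the loading dock.
9. crew I, crew II, and crew III cross → the warehouse floor.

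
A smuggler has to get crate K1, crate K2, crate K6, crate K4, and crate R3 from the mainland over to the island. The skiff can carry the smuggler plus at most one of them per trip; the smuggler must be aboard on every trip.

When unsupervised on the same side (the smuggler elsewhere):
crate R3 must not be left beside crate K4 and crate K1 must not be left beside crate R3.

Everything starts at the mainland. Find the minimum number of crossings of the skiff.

11

Counting alone: the smuggler can take at most 1 across per trip to the island, so moving all 5 needs at least 5 loaded trips out, with a return between consecutive ones — at least 9 crossings.
The safety rule pushes this higher. Following every safe sequence of crossings, the most of the 5 that can be at the island as the skiff arrives there on crossing 9 is 4 — never all 5.
So no plan with fewer than 11 crossings exists, and this one achieves 11:
1. Smuggler goes to the island with crate R3.
2. Smuggler goes back to the mainland alone.
3. Smuggler goes to the island with crate K1.
4. Smuggler goes back to the mainland with crate R3.
5. Smuggler goes to the island with crate K4.
6. Smuggler goes back to the mainland alone.
7. Smuggler goes to the island with crate K2.
8. Smuggler goes back to the mainland alone.
9. Smuggler goes to the island with crate K6.
10. Smuggler goes back to the mainland alone.
11. Smuggler goes to the island with crate R3.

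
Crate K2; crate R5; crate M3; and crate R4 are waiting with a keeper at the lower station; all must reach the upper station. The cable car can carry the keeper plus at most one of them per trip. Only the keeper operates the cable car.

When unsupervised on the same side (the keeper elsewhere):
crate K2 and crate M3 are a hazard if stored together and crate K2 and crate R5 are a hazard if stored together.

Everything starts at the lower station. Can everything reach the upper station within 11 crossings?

Yes — this plan uses 9 crossings (≤ 11):
1. Keeper goes to the upper station with crate K2.  [the lower station: crate M3, crate R4, crate R5 | the upper station: crate K2]
2. Keeper goes back to the lower station alone.  [the lower station: crate M3, crate R4, crate R5 | the upper station: crate K2]
3. Keeper goes to the upper station with crate R5.  [the lower station: crate M3, crate R4 | the upper station: crate K2, crate R5]
4. Keeper goes back to the lower station with crate K2.  [the lower station: crate K2, crate M3, crate R4 | the upper station: crate R5]
5. Keeper goes to the upper station with crate M3.  [the lower station: crate K2, crate R4 | the upper station: crate M3, crate R5]
6. Keeper goes back to the lower station alone.  [the lower station: crate K2, crate R4 | the upper station: crate M3, crate R5]
7. Keeper goes to the upper station with crate R4.  [the lower station: crate K2 | the upper station: crate M3, crate R4, crate R5]
8. Keeper goes back to the lower station alone.  [the lower station: crate K2 | the upper station: crate M3, crate R4, crate R5]
9. Keeper goes to the upper station with crate K2.  [the lower station: — | the upper station: crate K2, crate M3, crate R4, crate R5]

Yes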